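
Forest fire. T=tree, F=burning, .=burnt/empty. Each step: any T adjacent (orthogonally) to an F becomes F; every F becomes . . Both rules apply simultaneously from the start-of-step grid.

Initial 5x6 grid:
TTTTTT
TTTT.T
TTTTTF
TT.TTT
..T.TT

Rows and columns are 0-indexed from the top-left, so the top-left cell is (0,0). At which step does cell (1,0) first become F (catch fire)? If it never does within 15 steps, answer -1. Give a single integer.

Step 1: cell (1,0)='T' (+3 fires, +1 burnt)
Step 2: cell (1,0)='T' (+4 fires, +3 burnt)
Step 3: cell (1,0)='T' (+5 fires, +4 burnt)
Step 4: cell (1,0)='T' (+3 fires, +5 burnt)
Step 5: cell (1,0)='T' (+4 fires, +3 burnt)
Step 6: cell (1,0)='F' (+3 fires, +4 burnt)
  -> target ignites at step 6
Step 7: cell (1,0)='.' (+1 fires, +3 burnt)
Step 8: cell (1,0)='.' (+0 fires, +1 burnt)
  fire out at step 8

6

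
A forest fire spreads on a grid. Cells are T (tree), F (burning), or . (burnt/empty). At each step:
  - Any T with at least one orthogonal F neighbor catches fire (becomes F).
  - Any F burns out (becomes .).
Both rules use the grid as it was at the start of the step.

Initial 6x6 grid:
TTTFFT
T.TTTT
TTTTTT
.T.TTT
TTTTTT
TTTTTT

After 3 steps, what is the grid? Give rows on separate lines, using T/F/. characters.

Step 1: 4 trees catch fire, 2 burn out
  TTF..F
  T.TFFT
  TTTTTT
  .T.TTT
  TTTTTT
  TTTTTT
Step 2: 5 trees catch fire, 4 burn out
  TF....
  T.F..F
  TTTFFT
  .T.TTT
  TTTTTT
  TTTTTT
Step 3: 5 trees catch fire, 5 burn out
  F.....
  T.....
  TTF..F
  .T.FFT
  TTTTTT
  TTTTTT

F.....
T.....
TTF..F
.T.FFT
TTTTTT
TTTTTT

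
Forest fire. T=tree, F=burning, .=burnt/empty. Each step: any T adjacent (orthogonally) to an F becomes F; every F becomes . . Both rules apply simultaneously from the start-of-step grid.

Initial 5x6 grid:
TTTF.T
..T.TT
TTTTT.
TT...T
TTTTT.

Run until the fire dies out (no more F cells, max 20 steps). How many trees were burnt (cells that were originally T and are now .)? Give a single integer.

Step 1: +1 fires, +1 burnt (F count now 1)
Step 2: +2 fires, +1 burnt (F count now 2)
Step 3: +2 fires, +2 burnt (F count now 2)
Step 4: +2 fires, +2 burnt (F count now 2)
Step 5: +3 fires, +2 burnt (F count now 3)
Step 6: +3 fires, +3 burnt (F count now 3)
Step 7: +3 fires, +3 burnt (F count now 3)
Step 8: +2 fires, +3 burnt (F count now 2)
Step 9: +1 fires, +2 burnt (F count now 1)
Step 10: +0 fires, +1 burnt (F count now 0)
Fire out after step 10
Initially T: 20, now '.': 29
Total burnt (originally-T cells now '.'): 19

Answer: 19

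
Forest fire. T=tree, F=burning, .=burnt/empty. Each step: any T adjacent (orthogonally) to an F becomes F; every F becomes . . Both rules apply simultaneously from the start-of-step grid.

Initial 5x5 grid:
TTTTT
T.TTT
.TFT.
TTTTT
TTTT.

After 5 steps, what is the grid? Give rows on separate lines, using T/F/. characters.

Step 1: 4 trees catch fire, 1 burn out
  TTTTT
  T.FTT
  .F.F.
  TTFTT
  TTTT.
Step 2: 5 trees catch fire, 4 burn out
  TTFTT
  T..FT
  .....
  TF.FT
  TTFT.
Step 3: 7 trees catch fire, 5 burn out
  TF.FT
  T...F
  .....
  F...F
  TF.F.
Step 4: 3 trees catch fire, 7 burn out
  F...F
  T....
  .....
  .....
  F....
Step 5: 1 trees catch fire, 3 burn out
  .....
  F....
  .....
  .....
  .....

.....
F....
.....
.....
.....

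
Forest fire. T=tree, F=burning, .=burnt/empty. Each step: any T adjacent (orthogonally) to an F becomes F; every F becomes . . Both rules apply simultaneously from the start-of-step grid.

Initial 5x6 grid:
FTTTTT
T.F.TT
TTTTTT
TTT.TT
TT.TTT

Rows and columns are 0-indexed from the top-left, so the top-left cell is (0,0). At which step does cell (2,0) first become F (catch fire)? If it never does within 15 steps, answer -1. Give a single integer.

Step 1: cell (2,0)='T' (+4 fires, +2 burnt)
Step 2: cell (2,0)='F' (+5 fires, +4 burnt)
  -> target ignites at step 2
Step 3: cell (2,0)='.' (+4 fires, +5 burnt)
Step 4: cell (2,0)='.' (+6 fires, +4 burnt)
Step 5: cell (2,0)='.' (+3 fires, +6 burnt)
Step 6: cell (2,0)='.' (+2 fires, +3 burnt)
Step 7: cell (2,0)='.' (+0 fires, +2 burnt)
  fire out at step 7

2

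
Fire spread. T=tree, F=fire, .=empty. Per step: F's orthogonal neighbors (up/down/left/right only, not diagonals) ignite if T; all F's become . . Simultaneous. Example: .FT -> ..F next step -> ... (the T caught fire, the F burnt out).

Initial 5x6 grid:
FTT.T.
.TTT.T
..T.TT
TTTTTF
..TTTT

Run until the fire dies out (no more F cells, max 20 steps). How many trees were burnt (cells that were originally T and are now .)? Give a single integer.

Answer: 18

Derivation:
Step 1: +4 fires, +2 burnt (F count now 4)
Step 2: +6 fires, +4 burnt (F count now 6)
Step 3: +3 fires, +6 burnt (F count now 3)
Step 4: +4 fires, +3 burnt (F count now 4)
Step 5: +1 fires, +4 burnt (F count now 1)
Step 6: +0 fires, +1 burnt (F count now 0)
Fire out after step 6
Initially T: 19, now '.': 29
Total burnt (originally-T cells now '.'): 18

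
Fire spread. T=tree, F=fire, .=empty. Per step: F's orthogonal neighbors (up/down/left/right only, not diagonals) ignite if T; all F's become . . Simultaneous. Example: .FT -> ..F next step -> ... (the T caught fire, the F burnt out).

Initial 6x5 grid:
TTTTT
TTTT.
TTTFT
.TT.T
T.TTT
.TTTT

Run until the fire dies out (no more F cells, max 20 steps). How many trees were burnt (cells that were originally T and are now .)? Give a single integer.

Answer: 23

Derivation:
Step 1: +3 fires, +1 burnt (F count now 3)
Step 2: +5 fires, +3 burnt (F count now 5)
Step 3: +7 fires, +5 burnt (F count now 7)
Step 4: +5 fires, +7 burnt (F count now 5)
Step 5: +3 fires, +5 burnt (F count now 3)
Step 6: +0 fires, +3 burnt (F count now 0)
Fire out after step 6
Initially T: 24, now '.': 29
Total burnt (originally-T cells now '.'): 23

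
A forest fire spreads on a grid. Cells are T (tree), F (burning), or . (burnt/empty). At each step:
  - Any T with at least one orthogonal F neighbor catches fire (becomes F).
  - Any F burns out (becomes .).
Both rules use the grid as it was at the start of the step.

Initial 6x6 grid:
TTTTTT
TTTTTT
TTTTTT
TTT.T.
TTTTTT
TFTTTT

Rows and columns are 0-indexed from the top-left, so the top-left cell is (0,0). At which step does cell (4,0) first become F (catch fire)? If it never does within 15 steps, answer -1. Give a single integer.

Step 1: cell (4,0)='T' (+3 fires, +1 burnt)
Step 2: cell (4,0)='F' (+4 fires, +3 burnt)
  -> target ignites at step 2
Step 3: cell (4,0)='.' (+5 fires, +4 burnt)
Step 4: cell (4,0)='.' (+5 fires, +5 burnt)
Step 5: cell (4,0)='.' (+6 fires, +5 burnt)
Step 6: cell (4,0)='.' (+4 fires, +6 burnt)
Step 7: cell (4,0)='.' (+3 fires, +4 burnt)
Step 8: cell (4,0)='.' (+2 fires, +3 burnt)
Step 9: cell (4,0)='.' (+1 fires, +2 burnt)
Step 10: cell (4,0)='.' (+0 fires, +1 burnt)
  fire out at step 10

2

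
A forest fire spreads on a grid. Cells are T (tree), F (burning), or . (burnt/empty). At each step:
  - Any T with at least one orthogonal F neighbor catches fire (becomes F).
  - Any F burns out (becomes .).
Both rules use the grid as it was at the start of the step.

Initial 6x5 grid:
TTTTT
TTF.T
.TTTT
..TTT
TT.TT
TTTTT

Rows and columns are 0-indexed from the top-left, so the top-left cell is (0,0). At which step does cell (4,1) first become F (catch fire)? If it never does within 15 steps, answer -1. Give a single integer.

Step 1: cell (4,1)='T' (+3 fires, +1 burnt)
Step 2: cell (4,1)='T' (+6 fires, +3 burnt)
Step 3: cell (4,1)='T' (+4 fires, +6 burnt)
Step 4: cell (4,1)='T' (+3 fires, +4 burnt)
Step 5: cell (4,1)='T' (+2 fires, +3 burnt)
Step 6: cell (4,1)='T' (+2 fires, +2 burnt)
Step 7: cell (4,1)='T' (+1 fires, +2 burnt)
Step 8: cell (4,1)='F' (+2 fires, +1 burnt)
  -> target ignites at step 8
Step 9: cell (4,1)='.' (+1 fires, +2 burnt)
Step 10: cell (4,1)='.' (+0 fires, +1 burnt)
  fire out at step 10

8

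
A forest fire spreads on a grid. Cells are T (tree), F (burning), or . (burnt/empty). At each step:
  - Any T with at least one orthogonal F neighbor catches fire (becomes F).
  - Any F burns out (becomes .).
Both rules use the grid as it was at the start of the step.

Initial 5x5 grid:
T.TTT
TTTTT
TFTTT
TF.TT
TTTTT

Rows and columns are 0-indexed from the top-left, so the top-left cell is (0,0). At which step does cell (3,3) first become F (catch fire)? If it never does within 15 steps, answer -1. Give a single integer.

Step 1: cell (3,3)='T' (+5 fires, +2 burnt)
Step 2: cell (3,3)='T' (+5 fires, +5 burnt)
Step 3: cell (3,3)='F' (+6 fires, +5 burnt)
  -> target ignites at step 3
Step 4: cell (3,3)='.' (+4 fires, +6 burnt)
Step 5: cell (3,3)='.' (+1 fires, +4 burnt)
Step 6: cell (3,3)='.' (+0 fires, +1 burnt)
  fire out at step 6

3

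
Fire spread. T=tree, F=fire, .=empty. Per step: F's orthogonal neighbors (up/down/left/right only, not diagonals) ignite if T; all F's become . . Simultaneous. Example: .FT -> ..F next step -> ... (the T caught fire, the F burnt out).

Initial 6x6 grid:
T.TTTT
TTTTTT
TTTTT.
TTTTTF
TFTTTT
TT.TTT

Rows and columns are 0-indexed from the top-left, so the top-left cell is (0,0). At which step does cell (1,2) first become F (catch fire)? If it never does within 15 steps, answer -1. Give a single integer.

Step 1: cell (1,2)='T' (+6 fires, +2 burnt)
Step 2: cell (1,2)='T' (+9 fires, +6 burnt)
Step 3: cell (1,2)='T' (+7 fires, +9 burnt)
Step 4: cell (1,2)='F' (+5 fires, +7 burnt)
  -> target ignites at step 4
Step 5: cell (1,2)='.' (+4 fires, +5 burnt)
Step 6: cell (1,2)='.' (+0 fires, +4 burnt)
  fire out at step 6

4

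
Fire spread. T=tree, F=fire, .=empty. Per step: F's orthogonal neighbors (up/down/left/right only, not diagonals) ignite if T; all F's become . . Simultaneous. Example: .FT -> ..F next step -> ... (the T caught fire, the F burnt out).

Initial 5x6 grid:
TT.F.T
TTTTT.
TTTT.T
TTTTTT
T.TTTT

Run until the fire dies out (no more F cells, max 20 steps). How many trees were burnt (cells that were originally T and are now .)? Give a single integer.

Answer: 23

Derivation:
Step 1: +1 fires, +1 burnt (F count now 1)
Step 2: +3 fires, +1 burnt (F count now 3)
Step 3: +3 fires, +3 burnt (F count now 3)
Step 4: +6 fires, +3 burnt (F count now 6)
Step 5: +6 fires, +6 burnt (F count now 6)
Step 6: +3 fires, +6 burnt (F count now 3)
Step 7: +1 fires, +3 burnt (F count now 1)
Step 8: +0 fires, +1 burnt (F count now 0)
Fire out after step 8
Initially T: 24, now '.': 29
Total burnt (originally-T cells now '.'): 23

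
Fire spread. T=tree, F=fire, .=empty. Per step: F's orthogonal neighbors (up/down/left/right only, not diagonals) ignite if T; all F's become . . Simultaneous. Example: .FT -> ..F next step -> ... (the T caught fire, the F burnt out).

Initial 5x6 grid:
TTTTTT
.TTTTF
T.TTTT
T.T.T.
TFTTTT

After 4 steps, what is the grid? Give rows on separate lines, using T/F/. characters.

Step 1: 5 trees catch fire, 2 burn out
  TTTTTF
  .TTTF.
  T.TTTF
  T.T.T.
  F.FTTT
Step 2: 6 trees catch fire, 5 burn out
  TTTTF.
  .TTF..
  T.TTF.
  F.F.T.
  ...FTT
Step 3: 7 trees catch fire, 6 burn out
  TTTF..
  .TF...
  F.FF..
  ....F.
  ....FT
Step 4: 3 trees catch fire, 7 burn out
  TTF...
  .F....
  ......
  ......
  .....F

TTF...
.F....
......
......
.....F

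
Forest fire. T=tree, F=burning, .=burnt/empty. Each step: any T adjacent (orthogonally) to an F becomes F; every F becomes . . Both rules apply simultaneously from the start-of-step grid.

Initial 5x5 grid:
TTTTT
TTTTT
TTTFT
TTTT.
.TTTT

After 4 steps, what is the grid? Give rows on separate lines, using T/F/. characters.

Step 1: 4 trees catch fire, 1 burn out
  TTTTT
  TTTFT
  TTF.F
  TTTF.
  .TTTT
Step 2: 6 trees catch fire, 4 burn out
  TTTFT
  TTF.F
  TF...
  TTF..
  .TTFT
Step 3: 7 trees catch fire, 6 burn out
  TTF.F
  TF...
  F....
  TF...
  .TF.F
Step 4: 4 trees catch fire, 7 burn out
  TF...
  F....
  .....
  F....
  .F...

TF...
F....
.....
F....
.F...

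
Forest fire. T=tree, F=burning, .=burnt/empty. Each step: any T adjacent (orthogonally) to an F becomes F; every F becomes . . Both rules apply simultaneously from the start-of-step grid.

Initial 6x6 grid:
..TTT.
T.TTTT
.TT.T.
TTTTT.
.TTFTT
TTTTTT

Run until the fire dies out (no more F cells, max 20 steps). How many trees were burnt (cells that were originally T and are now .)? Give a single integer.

Step 1: +4 fires, +1 burnt (F count now 4)
Step 2: +6 fires, +4 burnt (F count now 6)
Step 3: +5 fires, +6 burnt (F count now 5)
Step 4: +5 fires, +5 burnt (F count now 5)
Step 5: +4 fires, +5 burnt (F count now 4)
Step 6: +1 fires, +4 burnt (F count now 1)
Step 7: +0 fires, +1 burnt (F count now 0)
Fire out after step 7
Initially T: 26, now '.': 35
Total burnt (originally-T cells now '.'): 25

Answer: 25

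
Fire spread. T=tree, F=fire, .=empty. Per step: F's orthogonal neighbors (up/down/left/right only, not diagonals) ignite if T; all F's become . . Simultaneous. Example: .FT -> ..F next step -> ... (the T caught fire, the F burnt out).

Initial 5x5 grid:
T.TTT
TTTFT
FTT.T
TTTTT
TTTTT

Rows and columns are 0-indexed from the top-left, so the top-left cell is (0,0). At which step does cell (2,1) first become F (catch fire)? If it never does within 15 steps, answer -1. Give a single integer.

Step 1: cell (2,1)='F' (+6 fires, +2 burnt)
  -> target ignites at step 1
Step 2: cell (2,1)='.' (+8 fires, +6 burnt)
Step 3: cell (2,1)='.' (+3 fires, +8 burnt)
Step 4: cell (2,1)='.' (+3 fires, +3 burnt)
Step 5: cell (2,1)='.' (+1 fires, +3 burnt)
Step 6: cell (2,1)='.' (+0 fires, +1 burnt)
  fire out at step 6

1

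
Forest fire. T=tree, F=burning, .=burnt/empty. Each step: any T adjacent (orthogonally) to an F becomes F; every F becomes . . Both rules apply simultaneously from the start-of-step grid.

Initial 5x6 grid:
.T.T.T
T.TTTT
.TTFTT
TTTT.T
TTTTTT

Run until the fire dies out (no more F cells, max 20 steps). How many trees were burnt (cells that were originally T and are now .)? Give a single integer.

Answer: 21

Derivation:
Step 1: +4 fires, +1 burnt (F count now 4)
Step 2: +7 fires, +4 burnt (F count now 7)
Step 3: +5 fires, +7 burnt (F count now 5)
Step 4: +4 fires, +5 burnt (F count now 4)
Step 5: +1 fires, +4 burnt (F count now 1)
Step 6: +0 fires, +1 burnt (F count now 0)
Fire out after step 6
Initially T: 23, now '.': 28
Total burnt (originally-T cells now '.'): 21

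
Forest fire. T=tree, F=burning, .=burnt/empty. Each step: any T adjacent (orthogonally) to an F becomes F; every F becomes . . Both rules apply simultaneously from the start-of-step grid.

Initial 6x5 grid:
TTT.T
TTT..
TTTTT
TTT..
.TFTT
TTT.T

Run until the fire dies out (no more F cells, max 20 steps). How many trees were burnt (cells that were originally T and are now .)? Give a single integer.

Step 1: +4 fires, +1 burnt (F count now 4)
Step 2: +4 fires, +4 burnt (F count now 4)
Step 3: +6 fires, +4 burnt (F count now 6)
Step 4: +4 fires, +6 burnt (F count now 4)
Step 5: +2 fires, +4 burnt (F count now 2)
Step 6: +1 fires, +2 burnt (F count now 1)
Step 7: +0 fires, +1 burnt (F count now 0)
Fire out after step 7
Initially T: 22, now '.': 29
Total burnt (originally-T cells now '.'): 21

Answer: 21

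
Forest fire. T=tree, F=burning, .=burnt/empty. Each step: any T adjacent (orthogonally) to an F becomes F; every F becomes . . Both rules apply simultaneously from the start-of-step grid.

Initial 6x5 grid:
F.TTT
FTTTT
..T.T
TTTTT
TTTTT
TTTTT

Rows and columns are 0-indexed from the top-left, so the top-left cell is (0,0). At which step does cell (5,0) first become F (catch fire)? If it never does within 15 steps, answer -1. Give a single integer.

Step 1: cell (5,0)='T' (+1 fires, +2 burnt)
Step 2: cell (5,0)='T' (+1 fires, +1 burnt)
Step 3: cell (5,0)='T' (+3 fires, +1 burnt)
Step 4: cell (5,0)='T' (+3 fires, +3 burnt)
Step 5: cell (5,0)='T' (+5 fires, +3 burnt)
Step 6: cell (5,0)='T' (+5 fires, +5 burnt)
Step 7: cell (5,0)='T' (+4 fires, +5 burnt)
Step 8: cell (5,0)='F' (+2 fires, +4 burnt)
  -> target ignites at step 8
Step 9: cell (5,0)='.' (+0 fires, +2 burnt)
  fire out at step 9

8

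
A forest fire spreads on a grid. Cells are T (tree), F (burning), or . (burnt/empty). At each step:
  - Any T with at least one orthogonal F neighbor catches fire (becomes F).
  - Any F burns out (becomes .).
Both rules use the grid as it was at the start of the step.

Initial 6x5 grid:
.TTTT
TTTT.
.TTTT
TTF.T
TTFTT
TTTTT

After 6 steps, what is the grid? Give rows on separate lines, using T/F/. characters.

Step 1: 5 trees catch fire, 2 burn out
  .TTTT
  TTTT.
  .TFTT
  TF..T
  TF.FT
  TTFTT
Step 2: 8 trees catch fire, 5 burn out
  .TTTT
  TTFT.
  .F.FT
  F...T
  F...F
  TF.FT
Step 3: 7 trees catch fire, 8 burn out
  .TFTT
  TF.F.
  ....F
  ....F
  .....
  F...F
Step 4: 3 trees catch fire, 7 burn out
  .F.FT
  F....
  .....
  .....
  .....
  .....
Step 5: 1 trees catch fire, 3 burn out
  ....F
  .....
  .....
  .....
  .....
  .....
Step 6: 0 trees catch fire, 1 burn out
  .....
  .....
  .....
  .....
  .....
  .....

.....
.....
.....
.....
.....
.....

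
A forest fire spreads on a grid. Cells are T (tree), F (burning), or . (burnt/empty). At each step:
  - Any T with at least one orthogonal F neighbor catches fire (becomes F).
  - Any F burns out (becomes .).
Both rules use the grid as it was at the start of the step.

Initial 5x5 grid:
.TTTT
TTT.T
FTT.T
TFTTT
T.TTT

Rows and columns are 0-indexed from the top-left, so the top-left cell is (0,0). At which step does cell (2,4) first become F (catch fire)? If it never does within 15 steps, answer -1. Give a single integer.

Step 1: cell (2,4)='T' (+4 fires, +2 burnt)
Step 2: cell (2,4)='T' (+5 fires, +4 burnt)
Step 3: cell (2,4)='T' (+4 fires, +5 burnt)
Step 4: cell (2,4)='F' (+3 fires, +4 burnt)
  -> target ignites at step 4
Step 5: cell (2,4)='.' (+2 fires, +3 burnt)
Step 6: cell (2,4)='.' (+1 fires, +2 burnt)
Step 7: cell (2,4)='.' (+0 fires, +1 burnt)
  fire out at step 7

4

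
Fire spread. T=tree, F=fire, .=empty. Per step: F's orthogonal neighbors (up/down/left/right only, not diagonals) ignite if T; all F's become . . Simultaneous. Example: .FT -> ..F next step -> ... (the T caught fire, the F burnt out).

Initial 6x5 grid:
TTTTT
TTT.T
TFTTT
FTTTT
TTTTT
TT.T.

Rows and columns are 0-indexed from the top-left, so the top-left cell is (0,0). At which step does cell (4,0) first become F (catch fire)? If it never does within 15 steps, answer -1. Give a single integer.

Step 1: cell (4,0)='F' (+5 fires, +2 burnt)
  -> target ignites at step 1
Step 2: cell (4,0)='.' (+7 fires, +5 burnt)
Step 3: cell (4,0)='.' (+6 fires, +7 burnt)
Step 4: cell (4,0)='.' (+4 fires, +6 burnt)
Step 5: cell (4,0)='.' (+3 fires, +4 burnt)
Step 6: cell (4,0)='.' (+0 fires, +3 burnt)
  fire out at step 6

1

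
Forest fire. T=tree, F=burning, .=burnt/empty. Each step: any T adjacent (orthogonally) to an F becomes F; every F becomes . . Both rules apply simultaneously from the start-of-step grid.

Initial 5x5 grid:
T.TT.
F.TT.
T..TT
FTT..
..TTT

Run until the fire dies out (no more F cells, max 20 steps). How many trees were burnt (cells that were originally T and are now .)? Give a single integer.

Step 1: +3 fires, +2 burnt (F count now 3)
Step 2: +1 fires, +3 burnt (F count now 1)
Step 3: +1 fires, +1 burnt (F count now 1)
Step 4: +1 fires, +1 burnt (F count now 1)
Step 5: +1 fires, +1 burnt (F count now 1)
Step 6: +0 fires, +1 burnt (F count now 0)
Fire out after step 6
Initially T: 13, now '.': 19
Total burnt (originally-T cells now '.'): 7

Answer: 7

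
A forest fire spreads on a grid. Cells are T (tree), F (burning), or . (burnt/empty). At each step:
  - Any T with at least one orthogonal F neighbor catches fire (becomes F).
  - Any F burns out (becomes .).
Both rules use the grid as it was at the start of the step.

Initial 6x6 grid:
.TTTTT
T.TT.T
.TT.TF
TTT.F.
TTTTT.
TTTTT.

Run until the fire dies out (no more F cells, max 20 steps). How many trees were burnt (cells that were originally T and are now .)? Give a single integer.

Answer: 24

Derivation:
Step 1: +3 fires, +2 burnt (F count now 3)
Step 2: +3 fires, +3 burnt (F count now 3)
Step 3: +3 fires, +3 burnt (F count now 3)
Step 4: +4 fires, +3 burnt (F count now 4)
Step 5: +6 fires, +4 burnt (F count now 6)
Step 6: +5 fires, +6 burnt (F count now 5)
Step 7: +0 fires, +5 burnt (F count now 0)
Fire out after step 7
Initially T: 25, now '.': 35
Total burnt (originally-T cells now '.'): 24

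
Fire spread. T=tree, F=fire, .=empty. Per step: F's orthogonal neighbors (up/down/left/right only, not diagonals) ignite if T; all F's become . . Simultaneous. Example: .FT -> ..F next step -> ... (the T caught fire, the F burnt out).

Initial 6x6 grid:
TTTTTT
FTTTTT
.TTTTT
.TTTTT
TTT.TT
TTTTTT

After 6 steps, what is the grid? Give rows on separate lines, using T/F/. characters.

Step 1: 2 trees catch fire, 1 burn out
  FTTTTT
  .FTTTT
  .TTTTT
  .TTTTT
  TTT.TT
  TTTTTT
Step 2: 3 trees catch fire, 2 burn out
  .FTTTT
  ..FTTT
  .FTTTT
  .TTTTT
  TTT.TT
  TTTTTT
Step 3: 4 trees catch fire, 3 burn out
  ..FTTT
  ...FTT
  ..FTTT
  .FTTTT
  TTT.TT
  TTTTTT
Step 4: 5 trees catch fire, 4 burn out
  ...FTT
  ....FT
  ...FTT
  ..FTTT
  TFT.TT
  TTTTTT
Step 5: 7 trees catch fire, 5 burn out
  ....FT
  .....F
  ....FT
  ...FTT
  F.F.TT
  TFTTTT
Step 6: 5 trees catch fire, 7 burn out
  .....F
  ......
  .....F
  ....FT
  ....TT
  F.FTTT

.....F
......
.....F
....FT
....TT
F.FTTT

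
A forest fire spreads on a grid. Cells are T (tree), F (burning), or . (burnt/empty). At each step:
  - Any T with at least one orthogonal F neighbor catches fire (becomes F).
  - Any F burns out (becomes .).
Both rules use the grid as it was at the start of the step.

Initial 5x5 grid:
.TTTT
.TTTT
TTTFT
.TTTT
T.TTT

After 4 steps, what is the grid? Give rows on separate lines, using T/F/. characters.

Step 1: 4 trees catch fire, 1 burn out
  .TTTT
  .TTFT
  TTF.F
  .TTFT
  T.TTT
Step 2: 7 trees catch fire, 4 burn out
  .TTFT
  .TF.F
  TF...
  .TF.F
  T.TFT
Step 3: 7 trees catch fire, 7 burn out
  .TF.F
  .F...
  F....
  .F...
  T.F.F
Step 4: 1 trees catch fire, 7 burn out
  .F...
  .....
  .....
  .....
  T....

.F...
.....
.....
.....
T....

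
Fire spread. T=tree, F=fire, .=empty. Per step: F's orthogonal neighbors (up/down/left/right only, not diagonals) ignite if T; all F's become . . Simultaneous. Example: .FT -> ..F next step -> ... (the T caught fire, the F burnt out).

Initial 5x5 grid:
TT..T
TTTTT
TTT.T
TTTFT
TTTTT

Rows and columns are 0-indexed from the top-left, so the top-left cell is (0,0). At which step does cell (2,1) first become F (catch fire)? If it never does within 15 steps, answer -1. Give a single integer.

Step 1: cell (2,1)='T' (+3 fires, +1 burnt)
Step 2: cell (2,1)='T' (+5 fires, +3 burnt)
Step 3: cell (2,1)='F' (+5 fires, +5 burnt)
  -> target ignites at step 3
Step 4: cell (2,1)='.' (+5 fires, +5 burnt)
Step 5: cell (2,1)='.' (+2 fires, +5 burnt)
Step 6: cell (2,1)='.' (+1 fires, +2 burnt)
Step 7: cell (2,1)='.' (+0 fires, +1 burnt)
  fire out at step 7

3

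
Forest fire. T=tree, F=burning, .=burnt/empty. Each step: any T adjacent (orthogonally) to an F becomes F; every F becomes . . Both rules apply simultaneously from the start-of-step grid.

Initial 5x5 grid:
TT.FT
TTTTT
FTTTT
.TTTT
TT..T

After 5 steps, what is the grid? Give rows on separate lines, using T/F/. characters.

Step 1: 4 trees catch fire, 2 burn out
  TT..F
  FTTFT
  .FTTT
  .TTTT
  TT..T
Step 2: 7 trees catch fire, 4 burn out
  FT...
  .FF.F
  ..FFT
  .FTTT
  TT..T
Step 3: 5 trees catch fire, 7 burn out
  .F...
  .....
  ....F
  ..FFT
  TF..T
Step 4: 2 trees catch fire, 5 burn out
  .....
  .....
  .....
  ....F
  F...T
Step 5: 1 trees catch fire, 2 burn out
  .....
  .....
  .....
  .....
  ....F

.....
.....
.....
.....
....F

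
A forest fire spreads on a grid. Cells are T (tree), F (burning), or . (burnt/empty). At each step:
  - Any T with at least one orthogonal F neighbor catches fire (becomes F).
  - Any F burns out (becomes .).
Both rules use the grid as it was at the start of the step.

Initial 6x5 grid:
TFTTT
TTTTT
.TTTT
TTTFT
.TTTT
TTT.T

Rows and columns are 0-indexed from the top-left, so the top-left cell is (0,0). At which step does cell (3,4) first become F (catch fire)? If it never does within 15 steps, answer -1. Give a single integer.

Step 1: cell (3,4)='F' (+7 fires, +2 burnt)
  -> target ignites at step 1
Step 2: cell (3,4)='.' (+10 fires, +7 burnt)
Step 3: cell (3,4)='.' (+6 fires, +10 burnt)
Step 4: cell (3,4)='.' (+1 fires, +6 burnt)
Step 5: cell (3,4)='.' (+1 fires, +1 burnt)
Step 6: cell (3,4)='.' (+0 fires, +1 burnt)
  fire out at step 6

1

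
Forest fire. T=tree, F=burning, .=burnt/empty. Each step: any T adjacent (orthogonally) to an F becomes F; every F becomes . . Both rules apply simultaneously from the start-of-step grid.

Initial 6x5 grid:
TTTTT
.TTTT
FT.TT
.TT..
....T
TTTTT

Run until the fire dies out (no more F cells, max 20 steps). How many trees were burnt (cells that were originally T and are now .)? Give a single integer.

Answer: 14

Derivation:
Step 1: +1 fires, +1 burnt (F count now 1)
Step 2: +2 fires, +1 burnt (F count now 2)
Step 3: +3 fires, +2 burnt (F count now 3)
Step 4: +3 fires, +3 burnt (F count now 3)
Step 5: +3 fires, +3 burnt (F count now 3)
Step 6: +2 fires, +3 burnt (F count now 2)
Step 7: +0 fires, +2 burnt (F count now 0)
Fire out after step 7
Initially T: 20, now '.': 24
Total burnt (originally-T cells now '.'): 14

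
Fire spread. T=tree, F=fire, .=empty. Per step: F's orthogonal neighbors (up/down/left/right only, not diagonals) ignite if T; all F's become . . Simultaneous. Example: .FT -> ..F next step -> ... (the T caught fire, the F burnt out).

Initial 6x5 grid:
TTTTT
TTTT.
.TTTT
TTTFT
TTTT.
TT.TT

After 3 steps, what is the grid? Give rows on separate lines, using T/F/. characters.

Step 1: 4 trees catch fire, 1 burn out
  TTTTT
  TTTT.
  .TTFT
  TTF.F
  TTTF.
  TT.TT
Step 2: 6 trees catch fire, 4 burn out
  TTTTT
  TTTF.
  .TF.F
  TF...
  TTF..
  TT.FT
Step 3: 6 trees catch fire, 6 burn out
  TTTFT
  TTF..
  .F...
  F....
  TF...
  TT..F

TTTFT
TTF..
.F...
F....
TF...
TT..F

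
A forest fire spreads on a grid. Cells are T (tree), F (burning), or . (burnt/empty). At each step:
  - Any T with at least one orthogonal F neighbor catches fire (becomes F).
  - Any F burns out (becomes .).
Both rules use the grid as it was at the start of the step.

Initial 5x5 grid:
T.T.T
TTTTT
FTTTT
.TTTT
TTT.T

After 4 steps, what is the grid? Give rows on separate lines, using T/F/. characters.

Step 1: 2 trees catch fire, 1 burn out
  T.T.T
  FTTTT
  .FTTT
  .TTTT
  TTT.T
Step 2: 4 trees catch fire, 2 burn out
  F.T.T
  .FTTT
  ..FTT
  .FTTT
  TTT.T
Step 3: 4 trees catch fire, 4 burn out
  ..T.T
  ..FTT
  ...FT
  ..FTT
  TFT.T
Step 4: 6 trees catch fire, 4 burn out
  ..F.T
  ...FT
  ....F
  ...FT
  F.F.T

..F.T
...FT
....F
...FT
F.F.T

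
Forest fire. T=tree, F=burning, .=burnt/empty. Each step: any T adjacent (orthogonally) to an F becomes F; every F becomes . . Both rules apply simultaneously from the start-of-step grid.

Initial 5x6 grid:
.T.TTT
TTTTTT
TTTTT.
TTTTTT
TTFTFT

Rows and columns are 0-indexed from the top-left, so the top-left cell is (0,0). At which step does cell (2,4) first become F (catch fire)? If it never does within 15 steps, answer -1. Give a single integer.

Step 1: cell (2,4)='T' (+5 fires, +2 burnt)
Step 2: cell (2,4)='F' (+6 fires, +5 burnt)
  -> target ignites at step 2
Step 3: cell (2,4)='.' (+5 fires, +6 burnt)
Step 4: cell (2,4)='.' (+5 fires, +5 burnt)
Step 5: cell (2,4)='.' (+4 fires, +5 burnt)
Step 6: cell (2,4)='.' (+0 fires, +4 burnt)
  fire out at step 6

2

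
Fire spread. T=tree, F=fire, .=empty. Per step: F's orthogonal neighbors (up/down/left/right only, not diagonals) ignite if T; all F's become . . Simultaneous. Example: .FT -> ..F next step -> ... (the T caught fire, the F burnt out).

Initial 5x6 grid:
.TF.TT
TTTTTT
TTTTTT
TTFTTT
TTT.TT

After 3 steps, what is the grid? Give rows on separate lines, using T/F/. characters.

Step 1: 6 trees catch fire, 2 burn out
  .F..TT
  TTFTTT
  TTFTTT
  TF.FTT
  TTF.TT
Step 2: 7 trees catch fire, 6 burn out
  ....TT
  TF.FTT
  TF.FTT
  F...FT
  TF..TT
Step 3: 7 trees catch fire, 7 burn out
  ....TT
  F...FT
  F...FT
  .....F
  F...FT

....TT
F...FT
F...FT
.....F
F...FT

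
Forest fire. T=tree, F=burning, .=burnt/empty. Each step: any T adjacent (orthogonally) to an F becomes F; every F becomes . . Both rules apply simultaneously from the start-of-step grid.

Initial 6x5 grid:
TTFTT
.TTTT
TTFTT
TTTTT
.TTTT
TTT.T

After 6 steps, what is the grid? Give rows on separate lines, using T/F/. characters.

Step 1: 6 trees catch fire, 2 burn out
  TF.FT
  .TFTT
  TF.FT
  TTFTT
  .TTTT
  TTT.T
Step 2: 9 trees catch fire, 6 burn out
  F...F
  .F.FT
  F...F
  TF.FT
  .TFTT
  TTT.T
Step 3: 6 trees catch fire, 9 burn out
  .....
  ....F
  .....
  F...F
  .F.FT
  TTF.T
Step 4: 2 trees catch fire, 6 burn out
  .....
  .....
  .....
  .....
  ....F
  TF..T
Step 5: 2 trees catch fire, 2 burn out
  .....
  .....
  .....
  .....
  .....
  F...F
Step 6: 0 trees catch fire, 2 burn out
  .....
  .....
  .....
  .....
  .....
  .....

.....
.....
.....
.....
.....
.....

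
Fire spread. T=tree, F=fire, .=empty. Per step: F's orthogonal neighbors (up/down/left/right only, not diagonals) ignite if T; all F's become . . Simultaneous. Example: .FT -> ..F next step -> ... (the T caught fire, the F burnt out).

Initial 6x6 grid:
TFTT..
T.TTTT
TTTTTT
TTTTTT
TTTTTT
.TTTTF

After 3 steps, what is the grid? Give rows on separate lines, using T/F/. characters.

Step 1: 4 trees catch fire, 2 burn out
  F.FT..
  T.TTTT
  TTTTTT
  TTTTTT
  TTTTTF
  .TTTF.
Step 2: 6 trees catch fire, 4 burn out
  ...F..
  F.FTTT
  TTTTTT
  TTTTTF
  TTTTF.
  .TTF..
Step 3: 7 trees catch fire, 6 burn out
  ......
  ...FTT
  FTFTTF
  TTTTF.
  TTTF..
  .TF...

......
...FTT
FTFTTF
TTTTF.
TTTF..
.TF...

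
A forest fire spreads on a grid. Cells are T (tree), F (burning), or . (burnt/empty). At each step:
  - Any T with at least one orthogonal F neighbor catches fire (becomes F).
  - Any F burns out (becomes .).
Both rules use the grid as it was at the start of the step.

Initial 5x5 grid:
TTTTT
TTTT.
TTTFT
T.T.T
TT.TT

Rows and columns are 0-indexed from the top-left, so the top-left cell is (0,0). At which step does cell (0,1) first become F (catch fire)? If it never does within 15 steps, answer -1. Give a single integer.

Step 1: cell (0,1)='T' (+3 fires, +1 burnt)
Step 2: cell (0,1)='T' (+5 fires, +3 burnt)
Step 3: cell (0,1)='T' (+5 fires, +5 burnt)
Step 4: cell (0,1)='F' (+4 fires, +5 burnt)
  -> target ignites at step 4
Step 5: cell (0,1)='.' (+2 fires, +4 burnt)
Step 6: cell (0,1)='.' (+1 fires, +2 burnt)
Step 7: cell (0,1)='.' (+0 fires, +1 burnt)
  fire out at step 7

4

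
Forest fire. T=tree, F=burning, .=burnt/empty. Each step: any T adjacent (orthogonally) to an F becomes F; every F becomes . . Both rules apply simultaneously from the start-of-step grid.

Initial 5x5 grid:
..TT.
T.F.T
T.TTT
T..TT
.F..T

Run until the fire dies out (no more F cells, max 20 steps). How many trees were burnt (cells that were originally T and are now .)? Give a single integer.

Answer: 9

Derivation:
Step 1: +2 fires, +2 burnt (F count now 2)
Step 2: +2 fires, +2 burnt (F count now 2)
Step 3: +2 fires, +2 burnt (F count now 2)
Step 4: +2 fires, +2 burnt (F count now 2)
Step 5: +1 fires, +2 burnt (F count now 1)
Step 6: +0 fires, +1 burnt (F count now 0)
Fire out after step 6
Initially T: 12, now '.': 22
Total burnt (originally-T cells now '.'): 9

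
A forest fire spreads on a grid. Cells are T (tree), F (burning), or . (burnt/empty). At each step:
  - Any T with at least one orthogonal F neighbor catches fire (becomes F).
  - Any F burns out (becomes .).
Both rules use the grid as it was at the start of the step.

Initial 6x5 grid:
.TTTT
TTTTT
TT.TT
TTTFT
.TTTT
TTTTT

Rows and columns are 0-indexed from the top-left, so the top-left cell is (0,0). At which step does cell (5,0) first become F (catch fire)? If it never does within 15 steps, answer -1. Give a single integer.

Step 1: cell (5,0)='T' (+4 fires, +1 burnt)
Step 2: cell (5,0)='T' (+6 fires, +4 burnt)
Step 3: cell (5,0)='T' (+8 fires, +6 burnt)
Step 4: cell (5,0)='T' (+5 fires, +8 burnt)
Step 5: cell (5,0)='F' (+3 fires, +5 burnt)
  -> target ignites at step 5
Step 6: cell (5,0)='.' (+0 fires, +3 burnt)
  fire out at step 6

5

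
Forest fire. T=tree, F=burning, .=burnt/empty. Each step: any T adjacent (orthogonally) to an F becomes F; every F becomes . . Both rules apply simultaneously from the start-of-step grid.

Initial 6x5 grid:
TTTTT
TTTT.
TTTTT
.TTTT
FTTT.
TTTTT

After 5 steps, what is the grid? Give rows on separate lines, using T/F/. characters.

Step 1: 2 trees catch fire, 1 burn out
  TTTTT
  TTTT.
  TTTTT
  .TTTT
  .FTT.
  FTTTT
Step 2: 3 trees catch fire, 2 burn out
  TTTTT
  TTTT.
  TTTTT
  .FTTT
  ..FT.
  .FTTT
Step 3: 4 trees catch fire, 3 burn out
  TTTTT
  TTTT.
  TFTTT
  ..FTT
  ...F.
  ..FTT
Step 4: 5 trees catch fire, 4 burn out
  TTTTT
  TFTT.
  F.FTT
  ...FT
  .....
  ...FT
Step 5: 6 trees catch fire, 5 burn out
  TFTTT
  F.FT.
  ...FT
  ....F
  .....
  ....F

TFTTT
F.FT.
...FT
....F
.....
....F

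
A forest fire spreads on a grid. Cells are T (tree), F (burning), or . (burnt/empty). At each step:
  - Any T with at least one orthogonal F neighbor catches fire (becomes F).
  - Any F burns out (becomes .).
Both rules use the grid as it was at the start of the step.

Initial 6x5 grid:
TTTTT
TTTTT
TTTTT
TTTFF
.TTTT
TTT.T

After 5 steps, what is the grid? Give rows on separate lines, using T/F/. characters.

Step 1: 5 trees catch fire, 2 burn out
  TTTTT
  TTTTT
  TTTFF
  TTF..
  .TTFF
  TTT.T
Step 2: 6 trees catch fire, 5 burn out
  TTTTT
  TTTFF
  TTF..
  TF...
  .TF..
  TTT.F
Step 3: 7 trees catch fire, 6 burn out
  TTTFF
  TTF..
  TF...
  F....
  .F...
  TTF..
Step 4: 4 trees catch fire, 7 burn out
  TTF..
  TF...
  F....
  .....
  .....
  TF...
Step 5: 3 trees catch fire, 4 burn out
  TF...
  F....
  .....
  .....
  .....
  F....

TF...
F....
.....
.....
.....
F....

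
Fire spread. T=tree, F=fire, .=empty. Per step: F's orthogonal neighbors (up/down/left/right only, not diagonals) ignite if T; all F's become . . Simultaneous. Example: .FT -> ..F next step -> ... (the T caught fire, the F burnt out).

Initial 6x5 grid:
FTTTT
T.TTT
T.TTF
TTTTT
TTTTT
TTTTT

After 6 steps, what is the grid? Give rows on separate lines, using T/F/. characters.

Step 1: 5 trees catch fire, 2 burn out
  .FTTT
  F.TTF
  T.TF.
  TTTTF
  TTTTT
  TTTTT
Step 2: 7 trees catch fire, 5 burn out
  ..FTF
  ..TF.
  F.F..
  TTTF.
  TTTTF
  TTTTT
Step 3: 6 trees catch fire, 7 burn out
  ...F.
  ..F..
  .....
  FTF..
  TTTF.
  TTTTF
Step 4: 4 trees catch fire, 6 burn out
  .....
  .....
  .....
  .F...
  FTF..
  TTTF.
Step 5: 3 trees catch fire, 4 burn out
  .....
  .....
  .....
  .....
  .F...
  FTF..
Step 6: 1 trees catch fire, 3 burn out
  .....
  .....
  .....
  .....
  .....
  .F...

.....
.....
.....
.....
.....
.F...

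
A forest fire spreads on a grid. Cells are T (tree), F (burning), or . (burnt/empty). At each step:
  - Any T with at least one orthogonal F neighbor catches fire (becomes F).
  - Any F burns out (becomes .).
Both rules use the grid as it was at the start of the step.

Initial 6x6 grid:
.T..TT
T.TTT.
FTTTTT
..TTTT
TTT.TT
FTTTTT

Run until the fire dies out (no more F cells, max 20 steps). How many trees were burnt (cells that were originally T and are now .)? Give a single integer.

Step 1: +4 fires, +2 burnt (F count now 4)
Step 2: +3 fires, +4 burnt (F count now 3)
Step 3: +5 fires, +3 burnt (F count now 5)
Step 4: +4 fires, +5 burnt (F count now 4)
Step 5: +5 fires, +4 burnt (F count now 5)
Step 6: +3 fires, +5 burnt (F count now 3)
Step 7: +1 fires, +3 burnt (F count now 1)
Step 8: +0 fires, +1 burnt (F count now 0)
Fire out after step 8
Initially T: 26, now '.': 35
Total burnt (originally-T cells now '.'): 25

Answer: 25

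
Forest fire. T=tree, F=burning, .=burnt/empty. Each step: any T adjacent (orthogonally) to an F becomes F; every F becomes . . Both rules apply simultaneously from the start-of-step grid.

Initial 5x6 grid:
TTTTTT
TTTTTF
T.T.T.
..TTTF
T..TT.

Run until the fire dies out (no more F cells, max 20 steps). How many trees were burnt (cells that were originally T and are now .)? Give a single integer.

Step 1: +3 fires, +2 burnt (F count now 3)
Step 2: +5 fires, +3 burnt (F count now 5)
Step 3: +4 fires, +5 burnt (F count now 4)
Step 4: +3 fires, +4 burnt (F count now 3)
Step 5: +2 fires, +3 burnt (F count now 2)
Step 6: +2 fires, +2 burnt (F count now 2)
Step 7: +0 fires, +2 burnt (F count now 0)
Fire out after step 7
Initially T: 20, now '.': 29
Total burnt (originally-T cells now '.'): 19

Answer: 19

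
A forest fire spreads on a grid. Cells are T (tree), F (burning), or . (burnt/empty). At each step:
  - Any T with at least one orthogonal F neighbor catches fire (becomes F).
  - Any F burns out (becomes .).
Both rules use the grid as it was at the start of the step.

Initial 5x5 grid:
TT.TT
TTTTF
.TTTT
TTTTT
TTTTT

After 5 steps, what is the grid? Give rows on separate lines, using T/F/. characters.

Step 1: 3 trees catch fire, 1 burn out
  TT.TF
  TTTF.
  .TTTF
  TTTTT
  TTTTT
Step 2: 4 trees catch fire, 3 burn out
  TT.F.
  TTF..
  .TTF.
  TTTTF
  TTTTT
Step 3: 4 trees catch fire, 4 burn out
  TT...
  TF...
  .TF..
  TTTF.
  TTTTF
Step 4: 5 trees catch fire, 4 burn out
  TF...
  F....
  .F...
  TTF..
  TTTF.
Step 5: 3 trees catch fire, 5 burn out
  F....
  .....
  .....
  TF...
  TTF..

F....
.....
.....
TF...
TTF..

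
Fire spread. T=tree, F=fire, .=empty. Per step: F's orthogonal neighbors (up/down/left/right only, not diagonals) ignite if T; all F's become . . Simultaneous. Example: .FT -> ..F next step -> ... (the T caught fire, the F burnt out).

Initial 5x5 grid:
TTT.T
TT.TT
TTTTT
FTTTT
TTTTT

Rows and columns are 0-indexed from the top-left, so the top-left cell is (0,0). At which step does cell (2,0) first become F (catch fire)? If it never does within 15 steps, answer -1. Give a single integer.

Step 1: cell (2,0)='F' (+3 fires, +1 burnt)
  -> target ignites at step 1
Step 2: cell (2,0)='.' (+4 fires, +3 burnt)
Step 3: cell (2,0)='.' (+5 fires, +4 burnt)
Step 4: cell (2,0)='.' (+4 fires, +5 burnt)
Step 5: cell (2,0)='.' (+4 fires, +4 burnt)
Step 6: cell (2,0)='.' (+1 fires, +4 burnt)
Step 7: cell (2,0)='.' (+1 fires, +1 burnt)
Step 8: cell (2,0)='.' (+0 fires, +1 burnt)
  fire out at step 8

1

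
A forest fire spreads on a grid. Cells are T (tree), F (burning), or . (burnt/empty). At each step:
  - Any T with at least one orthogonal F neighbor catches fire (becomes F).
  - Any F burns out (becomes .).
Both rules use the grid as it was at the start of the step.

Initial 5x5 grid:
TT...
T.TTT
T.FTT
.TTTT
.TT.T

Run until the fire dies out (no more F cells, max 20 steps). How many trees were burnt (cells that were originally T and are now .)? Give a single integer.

Step 1: +3 fires, +1 burnt (F count now 3)
Step 2: +5 fires, +3 burnt (F count now 5)
Step 3: +3 fires, +5 burnt (F count now 3)
Step 4: +1 fires, +3 burnt (F count now 1)
Step 5: +0 fires, +1 burnt (F count now 0)
Fire out after step 5
Initially T: 16, now '.': 21
Total burnt (originally-T cells now '.'): 12

Answer: 12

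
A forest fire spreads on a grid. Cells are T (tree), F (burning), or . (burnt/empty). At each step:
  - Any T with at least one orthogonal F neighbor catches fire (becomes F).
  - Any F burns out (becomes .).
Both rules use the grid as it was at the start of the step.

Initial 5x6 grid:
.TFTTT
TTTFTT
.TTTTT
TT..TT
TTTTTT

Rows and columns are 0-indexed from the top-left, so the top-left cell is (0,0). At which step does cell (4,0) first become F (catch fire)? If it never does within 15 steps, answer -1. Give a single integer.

Step 1: cell (4,0)='T' (+5 fires, +2 burnt)
Step 2: cell (4,0)='T' (+5 fires, +5 burnt)
Step 3: cell (4,0)='T' (+5 fires, +5 burnt)
Step 4: cell (4,0)='T' (+3 fires, +5 burnt)
Step 5: cell (4,0)='T' (+4 fires, +3 burnt)
Step 6: cell (4,0)='F' (+2 fires, +4 burnt)
  -> target ignites at step 6
Step 7: cell (4,0)='.' (+0 fires, +2 burnt)
  fire out at step 7

6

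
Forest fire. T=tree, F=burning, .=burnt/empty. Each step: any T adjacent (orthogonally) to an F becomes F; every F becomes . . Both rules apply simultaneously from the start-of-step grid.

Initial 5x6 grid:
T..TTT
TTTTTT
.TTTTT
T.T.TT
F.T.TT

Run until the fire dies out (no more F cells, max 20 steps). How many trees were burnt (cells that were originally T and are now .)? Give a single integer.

Step 1: +1 fires, +1 burnt (F count now 1)
Step 2: +0 fires, +1 burnt (F count now 0)
Fire out after step 2
Initially T: 22, now '.': 9
Total burnt (originally-T cells now '.'): 1

Answer: 1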